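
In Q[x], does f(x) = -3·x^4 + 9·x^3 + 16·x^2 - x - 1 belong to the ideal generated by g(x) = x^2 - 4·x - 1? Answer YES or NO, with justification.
YES

In Q[x] the ideal (g) consists of all multiples of g, so f ∈ (g) iff g | f, i.e. iff the remainder of f on division by g is 0. Divide f by g (g is monic, so eliminate the leading term of the running remainder at each step):
  leading term -3·x^4: subtract (-3·x^2)·g(x) = -3·x^4 + 12·x^3 + 3·x^2, leaving -3·x^3 + 13·x^2 - x - 1
  leading term -3·x^3: subtract (-3·x)·g(x) = -3·x^3 + 12·x^2 + 3·x, leaving x^2 - 4·x - 1
  leading term x^2: subtract (1)·g(x) = x^2 - 4·x - 1, leaving 0
The remainder is 0, so f(x) = g(x) · h(x) with h(x) = -3·x^2 - 3·x + 1. Hence g | f, i.e. f ∈ (g).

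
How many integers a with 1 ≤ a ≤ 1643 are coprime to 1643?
The number of a ∈ {1, ..., 1643} with gcd(a, 1643) = 1 is by definition Euler's totient φ(1643). φ is multiplicative, with φ(p^e) = p^e − p^(e−1). Factorise 1643 = 31 · 53. Then
  φ(1643) = (31 − 1) · (53 − 1) = 30 · 52 = 1560.
So there are 1560 such integers.

Final answer: 1560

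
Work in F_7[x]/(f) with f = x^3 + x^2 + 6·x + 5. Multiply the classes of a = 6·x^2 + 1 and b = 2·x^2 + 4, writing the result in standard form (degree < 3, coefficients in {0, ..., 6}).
Multiply as integer polynomials: a · b = 12·x^4 + 26·x^2 + 4. Reducing coefficients mod 7: a · b ≡ 5·x^4 + 5·x^2 + 4. Now divide by f(x) = x^3 + x^2 + 6·x + 5 in F_7[x], eliminating the leading term at each step:
  leading term 5·x^4: subtract (5·x)·f(x) = 5·x^4 + 5·x^3 + 2·x^2 + 4·x, leaving 2·x^3 + 3·x^2 + 3·x + 4 (coefficients mod 7)
  leading term 2·x^3: subtract (2)·f(x) = 2·x^3 + 2·x^2 + 5·x + 3, leaving x^2 + 5·x + 1 (coefficients mod 7)
The degree is now < 3, so this is the remainder. Hence a · b ≡ x^2 + 5·x + 1 in F_7[x]/(f).

Final answer: a · b ≡ x^2 + 5·x + 1 (mod f(x))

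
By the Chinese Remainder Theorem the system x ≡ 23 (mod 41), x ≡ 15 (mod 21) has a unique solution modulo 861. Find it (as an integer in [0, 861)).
x ≡ 351 (mod 861); the representative in [0, 861) is 351

The moduli 41, 21 are pairwise coprime, so by the CRT there is a unique solution mod 41·21 = 861.
Solve by successive substitution. Start with x ≡ 23 (mod 41).
  Combine with x ≡ 15 (mod 21): write x = 23 + 41·t and require 23 + 41·t ≡ 15 (mod 21), i.e. 41·t ≡ 15 − 23 ≡ 13 (mod 21). Since 41^(−1) ≡ 20 (mod 21) (41 ≡ 20 (mod 21)), t ≡ 20·13 ≡ 8 (mod 21). So x ≡ 23 + 41·8 = 351 (mod 861).
Unique solution in [0, 861): x = 351.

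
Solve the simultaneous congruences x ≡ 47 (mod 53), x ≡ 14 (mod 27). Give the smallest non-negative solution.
The moduli 53, 27 are pairwise coprime, so by the CRT there is a unique solution mod 53·27 = 1431.
Solve by successive substitution. Start with x ≡ 47 (mod 53).
  Combine with x ≡ 14 (mod 27): write x = 47 + 53·t and require 47 + 53·t ≡ 14 (mod 27), i.e. 53·t ≡ 14 − 47 ≡ 21 (mod 27). Since 53^(−1) ≡ 26 (mod 27) (53 ≡ 26 (mod 27)), t ≡ 26·21 ≡ 6 (mod 27). So x ≡ 47 + 53·6 = 365 (mod 1431).
Unique solution in [0, 1431): x = 365.

Final answer: x ≡ 365 (mod 1431); the representative in [0, 1431) is 365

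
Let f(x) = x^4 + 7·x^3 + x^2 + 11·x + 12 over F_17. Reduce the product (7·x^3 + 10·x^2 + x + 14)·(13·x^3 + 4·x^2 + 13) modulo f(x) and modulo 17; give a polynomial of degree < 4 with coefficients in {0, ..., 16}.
a · b ≡ 10·x^3 + 11·x^2 + 15·x + 12 (mod f(x))

Multiply as integer polynomials: a · b = 91·x^6 + 158·x^5 + 53·x^4 + 277·x^3 + 186·x^2 + 13·x + 182. Reducing coefficients mod 17: a · b ≡ 6·x^6 + 5·x^5 + 2·x^4 + 5·x^3 + 16·x^2 + 13·x + 12. Now divide by f(x) = x^4 + 7·x^3 + x^2 + 11·x + 12 in F_17[x], eliminating the leading term at each step:
  leading term 6·x^6: subtract (6·x^2)·f(x) = 6·x^6 + 8·x^5 + 6·x^4 + 15·x^3 + 4·x^2, leaving 14·x^5 + 13·x^4 + 7·x^3 + 12·x^2 + 13·x + 12 (coefficients mod 17)
  leading term 14·x^5: subtract (14·x)·f(x) = 14·x^5 + 13·x^4 + 14·x^3 + x^2 + 15·x, leaving 10·x^3 + 11·x^2 + 15·x + 12 (coefficients mod 17)
The degree is now < 4, so this is the remainder. Hence a · b ≡ 10·x^3 + 11·x^2 + 15·x + 12 in F_17[x]/(f).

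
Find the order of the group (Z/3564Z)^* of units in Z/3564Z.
|(Z/3564Z)^*| = 1080

(Z/3564Z)^* consists of the classes a with gcd(a, 3564) = 1, so its order is φ(3564). φ is multiplicative, with φ(p^e) = p^e − p^(e−1). Factorise 3564 = 2^2 · 3^4 · 11. Then
  φ(3564) = (2^2 − 2^1) · (3^4 − 3^3) · (11 − 1) = 2 · 54 · 10 = 1080.
Thus |(Z/3564Z)^*| = 1080.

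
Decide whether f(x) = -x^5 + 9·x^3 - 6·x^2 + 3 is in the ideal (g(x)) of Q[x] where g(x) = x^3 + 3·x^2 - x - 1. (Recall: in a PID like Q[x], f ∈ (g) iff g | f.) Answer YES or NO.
In Q[x] the ideal (g) consists of all multiples of g, so f ∈ (g) iff g | f, i.e. iff the remainder of f on division by g is 0. Divide f by g (g is monic, so eliminate the leading term of the running remainder at each step):
  leading term -x^5: subtract (-x^2)·g(x) = -x^5 - 3·x^4 + x^3 + x^2, leaving 3·x^4 + 8·x^3 - 7·x^2 + 3
  leading term 3·x^4: subtract (3·x)·g(x) = 3·x^4 + 9·x^3 - 3·x^2 - 3·x, leaving -x^3 - 4·x^2 + 3·x + 3
  leading term -x^3: subtract (-1)·g(x) = -x^3 - 3·x^2 + x + 1, leaving -x^2 + 2·x + 2
The remainder r(x) = -x^2 + 2·x + 2 ≠ 0 (and deg r < deg g), so g ∤ f, i.e. f ∉ (g).

Final answer: NO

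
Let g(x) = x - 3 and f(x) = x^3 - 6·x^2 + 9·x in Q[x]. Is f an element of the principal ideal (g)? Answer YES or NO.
In Q[x] the ideal (g) consists of all multiples of g, so f ∈ (g) iff g | f, i.e. iff the remainder of f on division by g is 0. Divide f by g (g is monic, so eliminate the leading term of the running remainder at each step):
  leading term x^3: subtract (x^2)·g(x) = x^3 - 3·x^2, leaving -3·x^2 + 9·x
  leading term -3·x^2: subtract (-3·x)·g(x) = -3·x^2 + 9·x, leaving 0
The remainder is 0, so f(x) = g(x) · h(x) with h(x) = x^2 - 3·x. Hence g | f, i.e. f ∈ (g).

Final answer: YES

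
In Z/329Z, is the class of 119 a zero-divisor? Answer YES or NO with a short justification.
gcd(119, 329) = 7 > 1, so 119 is not a unit in Z/329Z. In Z/nZ every nonzero non-unit is a zero-divisor: explicitly, take b = 329/gcd = 47 ≠ 0 (mod 329); then 119·47 = 5593 = 17·329, i.e. 119·47 ≡ 0 (mod 329). So 119 is a zero-divisor.

Final answer: YES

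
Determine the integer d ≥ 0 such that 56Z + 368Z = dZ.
(56, 368) = (8); d = 8

In the PID Z, (a, b) is generated by gcd(a, b). Compute gcd(368, 56) with the extended Euclidean algorithm, tracking rows (r, s, t) with s·368 + t·56 = r:
  row A: (368, 1, 0)   [1·368 + 0·56 = 368]
  row B: (56, 0, 1)   [0·368 + 1·56 = 56]
  368 = 6·56 + 32   → row C = row A − 6·row B = (32, 1, −6)   [check: 1·368 − 6·56 = 32]
  56 = 1·32 + 24   → row D = row B − 1·row C = (24, −1, 7)   [check: −1·368 + 7·56 = 24]
  32 = 1·24 + 8   → row E = row C − 1·row D = (8, 2, −13)   [check: 2·368 − 13·56 = 8]
  24 = 3·8 + 0   → remainder 0, stop. gcd = 8 (last nonzero row E).
So gcd(56, 368) = 8, with Bézout identity 2·368 − 13·56 = 8. Containment (⊇): the Bézout identity exhibits 8 as an element of (56, 368), giving (8) ⊆ (56, 368). Containment (⊆): since 8 | 56 and 8 | 368 (56 = 8·7, 368 = 8·46), every Z-linear combination of 56 and 368 is divisible by 8, so (56, 368) ⊆ (8). Therefore (56, 368) = (8), d = 8.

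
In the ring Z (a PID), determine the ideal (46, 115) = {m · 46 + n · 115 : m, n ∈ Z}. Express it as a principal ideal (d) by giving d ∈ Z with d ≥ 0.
(46, 115) = (23); d = 23

In the PID Z, (a, b) is generated by gcd(a, b). Compute gcd(115, 46) with the extended Euclidean algorithm, tracking rows (r, s, t) with s·115 + t·46 = r:
  row A: (115, 1, 0)   [1·115 + 0·46 = 115]
  row B: (46, 0, 1)   [0·115 + 1·46 = 46]
  115 = 2·46 + 23   → row C = row A − 2·row B = (23, 1, −2)   [check: 1·115 − 2·46 = 23]
  46 = 2·23 + 0   → remainder 0, stop. gcd = 23 (last nonzero row C).
So gcd(46, 115) = 23, with Bézout identity 1·115 − 2·46 = 23. Containment (⊇): the Bézout identity exhibits 23 as an element of (46, 115), giving (23) ⊆ (46, 115). Containment (⊆): since 23 | 46 and 23 | 115 (46 = 23·2, 115 = 23·5), every Z-linear combination of 46 and 115 is divisible by 23, so (46, 115) ⊆ (23). Therefore (46, 115) = (23), d = 23.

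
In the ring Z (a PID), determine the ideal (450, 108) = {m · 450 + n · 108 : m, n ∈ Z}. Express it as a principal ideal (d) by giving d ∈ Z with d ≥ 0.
In the PID Z, (a, b) is generated by gcd(a, b). Compute gcd(450, 108) with the extended Euclidean algorithm, tracking rows (r, s, t) with s·450 + t·108 = r:
  row A: (450, 1, 0)   [1·450 + 0·108 = 450]
  row B: (108, 0, 1)   [0·450 + 1·108 = 108]
  450 = 4·108 + 18   → row C = row A − 4·row B = (18, 1, −4)   [check: 1·450 − 4·108 = 18]
  108 = 6·18 + 0   → remainder 0, stop. gcd = 18 (last nonzero row C).
So gcd(450, 108) = 18, with Bézout identity 1·450 − 4·108 = 18. Containment (⊇): the Bézout identity exhibits 18 as an element of (450, 108), giving (18) ⊆ (450, 108). Containment (⊆): since 18 | 450 and 18 | 108 (450 = 18·25, 108 = 18·6), every Z-linear combination of 450 and 108 is divisible by 18, so (450, 108) ⊆ (18). Therefore (450, 108) = (18), d = 18.

Final answer: (450, 108) = (18); d = 18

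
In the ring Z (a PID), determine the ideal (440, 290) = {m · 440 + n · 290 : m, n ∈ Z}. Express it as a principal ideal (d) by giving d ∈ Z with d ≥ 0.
In the PID Z, (a, b) is generated by gcd(a, b). Compute gcd(440, 290) with the extended Euclidean algorithm, tracking rows (r, s, t) with s·440 + t·290 = r:
  row A: (440, 1, 0)   [1·440 + 0·290 = 440]
  row B: (290, 0, 1)   [0·440 + 1·290 = 290]
  440 = 1·290 + 150   → row C = row A − 1·row B = (150, 1, −1)   [check: 1·440 − 1·290 = 150]
  290 = 1·150 + 140   → row D = row B − 1·row C = (140, −1, 2)   [check: −1·440 + 2·290 = 140]
  150 = 1·140 + 10   → row E = row C − 1·row D = (10, 2, −3)   [check: 2·440 − 3·290 = 10]
  140 = 14·10 + 0   → remainder 0, stop. gcd = 10 (last nonzero row E).
So gcd(440, 290) = 10, with Bézout identity 2·440 − 3·290 = 10. Containment (⊇): the Bézout identity exhibits 10 as an element of (440, 290), giving (10) ⊆ (440, 290). Containment (⊆): since 10 | 440 and 10 | 290 (440 = 10·44, 290 = 10·29), every Z-linear combination of 440 and 290 is divisible by 10, so (440, 290) ⊆ (10). Therefore (440, 290) = (10), d = 10.

Final answer: (440, 290) = (10); d = 10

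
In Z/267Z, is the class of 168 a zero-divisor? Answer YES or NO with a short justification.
YES

gcd(168, 267) = 3 > 1, so 168 is not a unit in Z/267Z. In Z/nZ every nonzero non-unit is a zero-divisor: explicitly, take b = 267/gcd = 89 ≠ 0 (mod 267); then 168·89 = 14952 = 56·267, i.e. 168·89 ≡ 0 (mod 267). So 168 is a zero-divisor.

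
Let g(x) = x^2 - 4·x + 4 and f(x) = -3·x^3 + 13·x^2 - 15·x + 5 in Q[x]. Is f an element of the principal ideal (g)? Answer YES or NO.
NO

In Q[x] the ideal (g) consists of all multiples of g, so f ∈ (g) iff g | f, i.e. iff the remainder of f on division by g is 0. Divide f by g (g is monic, so eliminate the leading term of the running remainder at each step):
  leading term -3·x^3: subtract (-3·x)·g(x) = -3·x^3 + 12·x^2 - 12·x, leaving x^2 - 3·x + 5
  leading term x^2: subtract (1)·g(x) = x^2 - 4·x + 4, leaving x + 1
The remainder r(x) = x + 1 ≠ 0 (and deg r < deg g), so g ∤ f, i.e. f ∉ (g).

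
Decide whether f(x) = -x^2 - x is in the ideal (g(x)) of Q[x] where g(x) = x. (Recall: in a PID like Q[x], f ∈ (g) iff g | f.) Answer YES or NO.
YES

In Q[x] the ideal (g) consists of all multiples of g, so f ∈ (g) iff g | f, i.e. iff the remainder of f on division by g is 0. Divide f by g (g is monic, so eliminate the leading term of the running remainder at each step):
  leading term -x^2: subtract (-x)·g(x) = -x^2, leaving -x
  leading term -x: subtract (-1)·g(x) = -x, leaving 0
The remainder is 0, so f(x) = g(x) · h(x) with h(x) = -x - 1. Hence g | f, i.e. f ∈ (g).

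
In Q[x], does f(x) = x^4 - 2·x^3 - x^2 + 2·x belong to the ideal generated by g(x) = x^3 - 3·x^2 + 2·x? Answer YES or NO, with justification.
YES

In Q[x] the ideal (g) consists of all multiples of g, so f ∈ (g) iff g | f, i.e. iff the remainder of f on division by g is 0. Divide f by g (g is monic, so eliminate the leading term of the running remainder at each step):
  leading term x^4: subtract (x)·g(x) = x^4 - 3·x^3 + 2·x^2, leaving x^3 - 3·x^2 + 2·x
  leading term x^3: subtract (1)·g(x) = x^3 - 3·x^2 + 2·x, leaving 0
The remainder is 0, so f(x) = g(x) · h(x) with h(x) = x + 1. Hence g | f, i.e. f ∈ (g).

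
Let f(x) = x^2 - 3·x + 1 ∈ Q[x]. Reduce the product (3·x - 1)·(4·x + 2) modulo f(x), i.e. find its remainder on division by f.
a · b ≡ 38·x - 14 (mod f(x))

First multiply in Q[x] without reducing: a · b = 12·x^2 + 2·x - 2. Now divide by f(x) = x^2 - 3·x + 1, eliminating the leading term at each step:
  leading term 12·x^2: subtract (12)·f(x) = 12·x^2 - 36·x + 12, leaving 38·x - 14
The degree is now < 2, so this is the remainder. Hence a · b ≡ 38·x - 14 in Q[x]/(f).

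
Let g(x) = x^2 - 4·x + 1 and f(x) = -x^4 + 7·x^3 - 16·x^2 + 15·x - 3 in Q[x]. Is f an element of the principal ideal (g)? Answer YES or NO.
YES

In Q[x] the ideal (g) consists of all multiples of g, so f ∈ (g) iff g | f, i.e. iff the remainder of f on division by g is 0. Divide f by g (g is monic, so eliminate the leading term of the running remainder at each step):
  leading term -x^4: subtract (-x^2)·g(x) = -x^4 + 4·x^3 - x^2, leaving 3·x^3 - 15·x^2 + 15·x - 3
  leading term 3·x^3: subtract (3·x)·g(x) = 3·x^3 - 12·x^2 + 3·x, leaving -3·x^2 + 12·x - 3
  leading term -3·x^2: subtract (-3)·g(x) = -3·x^2 + 12·x - 3, leaving 0
The remainder is 0, so f(x) = g(x) · h(x) with h(x) = -x^2 + 3·x - 3. Hence g | f, i.e. f ∈ (g).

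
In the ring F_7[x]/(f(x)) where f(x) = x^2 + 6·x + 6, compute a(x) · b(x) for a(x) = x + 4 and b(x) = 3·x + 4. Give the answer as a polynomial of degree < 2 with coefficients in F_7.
a · b ≡ 5·x + 5 (mod f(x))

Multiply as integer polynomials: a · b = 3·x^2 + 16·x + 16. Reducing coefficients mod 7: a · b ≡ 3·x^2 + 2·x + 2. Now divide by f(x) = x^2 + 6·x + 6 in F_7[x], eliminating the leading term at each step:
  leading term 3·x^2: subtract (3)·f(x) = 3·x^2 + 4·x + 4, leaving 5·x + 5 (coefficients mod 7)
The degree is now < 2, so this is the remainder. Hence a · b ≡ 5·x + 5 in F_7[x]/(f).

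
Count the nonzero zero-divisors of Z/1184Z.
Z/1184Z has 607 nonzero zero-divisors

In Z/1184Z each nonzero element is either a unit (gcd with 1184 is 1) or a zero-divisor (gcd > 1). The number of units is φ(1184): factorise 1184 = 2^5 · 37, so φ(1184) = (2^5 − 2^4) · (37 − 1) = 16 · 36 = 576. The nonzero elements number 1184 − 1 = 1183. Hence the nonzero zero-divisors number 1183 − 576 = 607.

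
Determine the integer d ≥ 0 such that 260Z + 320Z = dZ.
(260, 320) = (20); d = 20

In the PID Z, (a, b) is generated by gcd(a, b). Compute gcd(320, 260) with the extended Euclidean algorithm, tracking rows (r, s, t) with s·320 + t·260 = r:
  row A: (320, 1, 0)   [1·320 + 0·260 = 320]
  row B: (260, 0, 1)   [0·320 + 1·260 = 260]
  320 = 1·260 + 60   → row C = row A − 1·row B = (60, 1, −1)   [check: 1·320 − 1·260 = 60]
  260 = 4·60 + 20   → row D = row B − 4·row C = (20, −4, 5)   [check: −4·320 + 5·260 = 20]
  60 = 3·20 + 0   → remainder 0, stop. gcd = 20 (last nonzero row D).
So gcd(260, 320) = 20, with Bézout identity −4·320 + 5·260 = 20. Containment (⊇): the Bézout identity exhibits 20 as an element of (260, 320), giving (20) ⊆ (260, 320). Containment (⊆): since 20 | 260 and 20 | 320 (260 = 20·13, 320 = 20·16), every Z-linear combination of 260 and 320 is divisible by 20, so (260, 320) ⊆ (20). Therefore (260, 320) = (20), d = 20.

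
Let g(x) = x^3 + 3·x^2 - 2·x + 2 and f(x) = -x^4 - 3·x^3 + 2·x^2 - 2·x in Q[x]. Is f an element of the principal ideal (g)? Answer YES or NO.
YES

In Q[x] the ideal (g) consists of all multiples of g, so f ∈ (g) iff g | f, i.e. iff the remainder of f on division by g is 0. Divide f by g (g is monic, so eliminate the leading term of the running remainder at each step):
  leading term -x^4: subtract (-x)·g(x) = -x^4 - 3·x^3 + 2·x^2 - 2·x, leaving 0
The remainder is 0, so f(x) = g(x) · h(x) with h(x) = -x. Hence g | f, i.e. f ∈ (g).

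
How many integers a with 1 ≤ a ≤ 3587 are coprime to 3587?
The number of a ∈ {1, ..., 3587} with gcd(a, 3587) = 1 is by definition Euler's totient φ(3587). φ is multiplicative, with φ(p^e) = p^e − p^(e−1). Factorise 3587 = 17 · 211. Then
  φ(3587) = (17 − 1) · (211 − 1) = 16 · 210 = 3360.
So there are 3360 such integers.

Final answer: 3360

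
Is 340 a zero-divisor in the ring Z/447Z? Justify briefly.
gcd(340, 447) = 1, so 340 is a unit in Z/447Z (it has a multiplicative inverse). A unit cannot be a zero-divisor: if 340·b ≡ 0 then multiplying both sides by 340^(−1) gives b ≡ 0. So 340 is not a zero-divisor.

Final answer: NO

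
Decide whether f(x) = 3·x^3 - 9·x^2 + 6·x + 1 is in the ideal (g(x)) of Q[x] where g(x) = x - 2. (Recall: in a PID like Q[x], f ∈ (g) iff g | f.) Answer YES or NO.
In Q[x] the ideal (g) consists of all multiples of g, so f ∈ (g) iff g | f, i.e. iff the remainder of f on division by g is 0. Divide f by g (g is monic, so eliminate the leading term of the running remainder at each step):
  leading term 3·x^3: subtract (3·x^2)·g(x) = 3·x^3 - 6·x^2, leaving -3·x^2 + 6·x + 1
  leading term -3·x^2: subtract (-3·x)·g(x) = -3·x^2 + 6·x, leaving 1
The remainder r(x) = 1 ≠ 0 (and deg r < deg g), so g ∤ f, i.e. f ∉ (g).

Final answer: NO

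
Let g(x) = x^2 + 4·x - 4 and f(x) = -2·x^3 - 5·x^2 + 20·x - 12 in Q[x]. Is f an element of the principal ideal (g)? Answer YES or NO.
In Q[x] the ideal (g) consists of all multiples of g, so f ∈ (g) iff g | f, i.e. iff the remainder of f on division by g is 0. Divide f by g (g is monic, so eliminate the leading term of the running remainder at each step):
  leading term -2·x^3: subtract (-2·x)·g(x) = -2·x^3 - 8·x^2 + 8·x, leaving 3·x^2 + 12·x - 12
  leading term 3·x^2: subtract (3)·g(x) = 3·x^2 + 12·x - 12, leaving 0
The remainder is 0, so f(x) = g(x) · h(x) with h(x) = 3 - 2·x. Hence g | f, i.e. f ∈ (g).

Final answer: YES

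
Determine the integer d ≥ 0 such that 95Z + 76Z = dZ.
In the PID Z, (a, b) is generated by gcd(a, b). Compute gcd(95, 76) with the extended Euclidean algorithm, tracking rows (r, s, t) with s·95 + t·76 = r:
  row A: (95, 1, 0)   [1·95 + 0·76 = 95]
  row B: (76, 0, 1)   [0·95 + 1·76 = 76]
  95 = 1·76 + 19   → row C = row A − 1·row B = (19, 1, −1)   [check: 1·95 − 1·76 = 19]
  76 = 4·19 + 0   → remainder 0, stop. gcd = 19 (last nonzero row C).
So gcd(95, 76) = 19, with Bézout identity 1·95 − 1·76 = 19. Containment (⊇): the Bézout identity exhibits 19 as an element of (95, 76), giving (19) ⊆ (95, 76). Containment (⊆): since 19 | 95 and 19 | 76 (95 = 19·5, 76 = 19·4), every Z-linear combination of 95 and 76 is divisible by 19, so (95, 76) ⊆ (19). Therefore (95, 76) = (19), d = 19.

Final answer: (95, 76) = (19); d = 19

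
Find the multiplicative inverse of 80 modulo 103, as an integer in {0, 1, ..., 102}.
80^(−1) ≡ 94 (mod 103)

Apply the extended Euclidean algorithm to (103, 80), tracking rows (r, s, t) with s·103 + t·80 = r. Each division r_prev = q·r_cur + r_new produces the new row as (previous row) − q·(current row):
  row A: (103, 1, 0)   [1·103 + 0·80 = 103]
  row B: (80, 0, 1)   [0·103 + 1·80 = 80]
  103 = 1·80 + 23   → row C = row A − 1·row B = (23, 1, −1)   [check: 1·103 − 1·80 = 23]
  80 = 3·23 + 11   → row D = row B − 3·row C = (11, −3, 4)   [check: −3·103 + 4·80 = 11]
  23 = 2·11 + 1   → row E = row C − 2·row D = (1, 7, −9)   [check: 7·103 − 9·80 = 1]
  11 = 11·1 + 0   → remainder 0, stop. gcd = 1 (last nonzero row E).
The gcd is 1, so 80 is invertible mod 103. The last nonzero row gives 7·103 − 9·80 = 1, so t = −9. So 80^(−1) ≡ −9 ≡ 94 (mod 103). Verify: 80 · 94 = 7520 ≡ 1 (mod 103). ✓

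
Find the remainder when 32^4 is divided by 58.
Use repeated squaring. Binary(4) = 100. Walk through the bits of the exponent 4 left-to-right: at each bit after the leading one, square the running value, then multiply by 32 if the bit is 1 (always reducing mod 58):
  bit 1 = 1 (leading): start with 32.
  bit 2 = 0: square 32^2 = 1024 ≡ 38 (mod 58).
  bit 3 = 0: square 38^2 = 1444 ≡ 52 (mod 58).
Final value: 32^4 ≡ 52 (mod 58).

Final answer: 52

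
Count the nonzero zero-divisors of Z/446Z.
In Z/446Z each nonzero element is either a unit (gcd with 446 is 1) or a zero-divisor (gcd > 1). The number of units is φ(446): factorise 446 = 2 · 223, so φ(446) = (2 − 1) · (223 − 1) = 1 · 222 = 222. The nonzero elements number 446 − 1 = 445. Hence the nonzero zero-divisors number 445 − 222 = 223.

Final answer: Z/446Z has 223 nonzero zero-divisors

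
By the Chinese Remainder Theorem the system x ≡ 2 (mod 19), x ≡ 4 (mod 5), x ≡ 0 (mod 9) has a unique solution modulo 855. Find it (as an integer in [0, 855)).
x ≡ 819 (mod 855); the representative in [0, 855) is 819

The moduli 19, 5, 9 are pairwise coprime, so by the CRT there is a unique solution mod 19·5·9 = 855.
Solve by successive substitution. Start with x ≡ 2 (mod 19).
  Combine with x ≡ 4 (mod 5): write x = 2 + 19·t and require 2 + 19·t ≡ 4 (mod 5), i.e. 19·t ≡ 4 − 2 ≡ 2 (mod 5). Since 19^(−1) ≡ 4 (mod 5) (19 ≡ 4 (mod 5)), t ≡ 4·2 ≡ 3 (mod 5). So x ≡ 2 + 19·3 = 59 (mod 95).
  Combine with x ≡ 0 (mod 9): write x = 59 + 95·t and require 59 + 95·t ≡ 0 (mod 9), i.e. 95·t ≡ 0 − 59 ≡ 4 (mod 9). Since 95^(−1) ≡ 2 (mod 9) (95 ≡ 5 (mod 9)), t ≡ 2·4 ≡ 8 (mod 9). So x ≡ 59 + 95·8 = 819 (mod 855).
Unique solution in [0, 855): x = 819.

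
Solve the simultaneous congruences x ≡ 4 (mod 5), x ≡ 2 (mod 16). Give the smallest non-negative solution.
The moduli 5, 16 are pairwise coprime, so by the CRT there is a unique solution mod 5·16 = 80.
Solve by successive substitution. Start with x ≡ 4 (mod 5).
  Combine with x ≡ 2 (mod 16): write x = 4 + 5·t and require 4 + 5·t ≡ 2 (mod 16), i.e. 5·t ≡ 2 − 4 ≡ 14 (mod 16). Since 5^(−1) ≡ 13 (mod 16), t ≡ 13·14 ≡ 6 (mod 16). So x ≡ 4 + 5·6 = 34 (mod 80).
Unique solution in [0, 80): x = 34.

Final answer: x ≡ 34 (mod 80); the representative in [0, 80) is 34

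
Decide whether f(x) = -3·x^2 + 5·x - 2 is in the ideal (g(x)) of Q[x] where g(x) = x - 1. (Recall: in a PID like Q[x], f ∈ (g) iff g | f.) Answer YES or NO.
YES

In Q[x] the ideal (g) consists of all multiples of g, so f ∈ (g) iff g | f, i.e. iff the remainder of f on division by g is 0. Divide f by g (g is monic, so eliminate the leading term of the running remainder at each step):
  leading term -3·x^2: subtract (-3·x)·g(x) = -3·x^2 + 3·x, leaving 2·x - 2
  leading term 2·x: subtract (2)·g(x) = 2·x - 2, leaving 0
The remainder is 0, so f(x) = g(x) · h(x) with h(x) = 2 - 3·x. Hence g | f, i.e. f ∈ (g).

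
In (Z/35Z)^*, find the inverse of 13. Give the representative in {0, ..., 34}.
Apply the extended Euclidean algorithm to (35, 13), tracking rows (r, s, t) with s·35 + t·13 = r. Each division r_prev = q·r_cur + r_new produces the new row as (previous row) − q·(current row):
  row A: (35, 1, 0)   [1·35 + 0·13 = 35]
  row B: (13, 0, 1)   [0·35 + 1·13 = 13]
  35 = 2·13 + 9   → row C = row A − 2·row B = (9, 1, −2)   [check: 1·35 − 2·13 = 9]
  13 = 1·9 + 4   → row D = row B − 1·row C = (4, −1, 3)   [check: −1·35 + 3·13 = 4]
  9 = 2·4 + 1   → row E = row C − 2·row D = (1, 3, −8)   [check: 3·35 − 8·13 = 1]
  4 = 4·1 + 0   → remainder 0, stop. gcd = 1 (last nonzero row E).
The gcd is 1, so 13 is invertible mod 35. The last nonzero row gives 3·35 − 8·13 = 1, so t = −8. So 13^(−1) ≡ −8 ≡ 27 (mod 35). Verify: 13 · 27 = 351 ≡ 1 (mod 35). ✓

Final answer: 13^(−1) ≡ 27 (mod 35)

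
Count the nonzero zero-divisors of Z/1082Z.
In Z/1082Z each nonzero element is either a unit (gcd with 1082 is 1) or a zero-divisor (gcd > 1). The number of units is φ(1082): factorise 1082 = 2 · 541, so φ(1082) = (2 − 1) · (541 − 1) = 1 · 540 = 540. The nonzero elements number 1082 − 1 = 1081. Hence the nonzero zero-divisors number 1081 − 540 = 541.

Final answer: Z/1082Z has 541 nonzero zero-divisors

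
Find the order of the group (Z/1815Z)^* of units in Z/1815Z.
|(Z/1815Z)^*| = 880

(Z/1815Z)^* consists of the classes a with gcd(a, 1815) = 1, so its order is φ(1815). φ is multiplicative, with φ(p^e) = p^e − p^(e−1). Factorise 1815 = 3 · 5 · 11^2. Then
  φ(1815) = (3 − 1) · (5 − 1) · (11^2 − 11^1) = 2 · 4 · 110 = 880.
Thus |(Z/1815Z)^*| = 880.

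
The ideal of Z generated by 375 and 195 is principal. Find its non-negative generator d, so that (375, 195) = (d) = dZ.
(375, 195) = (15); d = 15

In the PID Z, (a, b) is generated by gcd(a, b). Compute gcd(375, 195) with the extended Euclidean algorithm, tracking rows (r, s, t) with s·375 + t·195 = r:
  row A: (375, 1, 0)   [1·375 + 0·195 = 375]
  row B: (195, 0, 1)   [0·375 + 1·195 = 195]
  375 = 1·195 + 180   → row C = row A − 1·row B = (180, 1, −1)   [check: 1·375 − 1·195 = 180]
  195 = 1·180 + 15   → row D = row B − 1·row C = (15, −1, 2)   [check: −1·375 + 2·195 = 15]
  180 = 12·15 + 0   → remainder 0, stop. gcd = 15 (last nonzero row D).
So gcd(375, 195) = 15, with Bézout identity −1·375 + 2·195 = 15. Containment (⊇): the Bézout identity exhibits 15 as an element of (375, 195), giving (15) ⊆ (375, 195). Containment (⊆): since 15 | 375 and 15 | 195 (375 = 15·25, 195 = 15·13), every Z-linear combination of 375 and 195 is divisible by 15, so (375, 195) ⊆ (15). Therefore (375, 195) = (15), d = 15.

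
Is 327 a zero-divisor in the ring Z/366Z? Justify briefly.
gcd(327, 366) = 3 > 1, so 327 is not a unit in Z/366Z. In Z/nZ every nonzero non-unit is a zero-divisor: explicitly, take b = 366/gcd = 122 ≠ 0 (mod 366); then 327·122 = 39894 = 109·366, i.e. 327·122 ≡ 0 (mod 366). So 327 is a zero-divisor.

Final answer: YES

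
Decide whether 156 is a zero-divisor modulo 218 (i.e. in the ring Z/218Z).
gcd(156, 218) = 2 > 1, so 156 is not a unit in Z/218Z. In Z/nZ every nonzero non-unit is a zero-divisor: explicitly, take b = 218/gcd = 109 ≠ 0 (mod 218); then 156·109 = 17004 = 78·218, i.e. 156·109 ≡ 0 (mod 218). So 156 is a zero-divisor.

Final answer: YES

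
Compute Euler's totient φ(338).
φ is multiplicative, with φ(p^e) = p^e − p^(e−1). Factorise 338 = 2 · 13^2. Then
  φ(338) = (2 − 1) · (13^2 − 13^1) = 1 · 156 = 156.

Final answer: φ(338) = 156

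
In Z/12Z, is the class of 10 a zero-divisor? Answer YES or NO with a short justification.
gcd(10, 12) = 2 > 1, so 10 is not a unit in Z/12Z. In Z/nZ every nonzero non-unit is a zero-divisor: explicitly, take b = 12/gcd = 6 ≠ 0 (mod 12); then 10·6 = 60 = 5·12, i.e. 10·6 ≡ 0 (mod 12). So 10 is a zero-divisor.

Final answer: YES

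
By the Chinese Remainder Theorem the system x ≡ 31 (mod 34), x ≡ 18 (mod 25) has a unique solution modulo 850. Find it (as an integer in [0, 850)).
The moduli 34, 25 are pairwise coprime, so by the CRT there is a unique solution mod 34·25 = 850.
Solve by successive substitution. Start with x ≡ 31 (mod 34).
  Combine with x ≡ 18 (mod 25): write x = 31 + 34·t and require 31 + 34·t ≡ 18 (mod 25), i.e. 34·t ≡ 18 − 31 ≡ 12 (mod 25). Since 34^(−1) ≡ 14 (mod 25) (34 ≡ 9 (mod 25)), t ≡ 14·12 ≡ 18 (mod 25). So x ≡ 31 + 34·18 = 643 (mod 850).
Unique solution in [0, 850): x = 643.

Final answer: x ≡ 643 (mod 850); the representative in [0, 850) is 643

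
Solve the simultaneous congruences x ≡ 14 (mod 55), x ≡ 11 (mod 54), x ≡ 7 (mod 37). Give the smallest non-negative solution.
The moduli 55, 54, 37 are pairwise coprime, so by the CRT there is a unique solution mod 55·54·37 = 109890.
Solve by successive substitution. Start with x ≡ 14 (mod 55).
  Combine with x ≡ 11 (mod 54): write x = 14 + 55·t and require 14 + 55·t ≡ 11 (mod 54), i.e. 55·t ≡ 11 − 14 ≡ 51 (mod 54). Since 55^(−1) ≡ 1 (mod 54) (55 ≡ 1 (mod 54)), t ≡ 1·51 ≡ 51 (mod 54). So x ≡ 14 + 55·51 = 2819 (mod 2970).
  Combine with x ≡ 7 (mod 37): write x = 2819 + 2970·t and require 2819 + 2970·t ≡ 7 (mod 37), i.e. 2970·t ≡ 7 − 2819 ≡ 0 (mod 37). Since 2970^(−1) ≡ 26 (mod 37) (2970 ≡ 10 (mod 37)), t ≡ 26·0 ≡ 0 (mod 37). So x ≡ 2819 + 2970·0 = 2819 (mod 109890).
Unique solution in [0, 109890): x = 2819.

Final answer: x ≡ 2819 (mod 109890); the representative in [0, 109890) is 2819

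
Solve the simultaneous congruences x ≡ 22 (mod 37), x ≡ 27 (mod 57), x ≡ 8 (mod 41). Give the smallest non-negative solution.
x ≡ 34284 (mod 86469); the representative in [0, 86469) is 34284

The moduli 37, 57, 41 are pairwise coprime, so by the CRT there is a unique solution mod 37·57·41 = 86469.
Solve by successive substitution. Start with x ≡ 22 (mod 37).
  Combine with x ≡ 27 (mod 57): write x = 22 + 37·t and require 22 + 37·t ≡ 27 (mod 57), i.e. 37·t ≡ 27 − 22 ≡ 5 (mod 57). Since 37^(−1) ≡ 37 (mod 57), t ≡ 37·5 ≡ 14 (mod 57). So x ≡ 22 + 37·14 = 540 (mod 2109).
  Combine with x ≡ 8 (mod 41): write x = 540 + 2109·t and require 540 + 2109·t ≡ 8 (mod 41), i.e. 2109·t ≡ 8 − 540 ≡ 1 (mod 41). Since 2109^(−1) ≡ 16 (mod 41) (2109 ≡ 18 (mod 41)), t ≡ 16·1 ≡ 16 (mod 41). So x ≡ 540 + 2109·16 = 34284 (mod 86469).
Unique solution in [0, 86469): x = 34284.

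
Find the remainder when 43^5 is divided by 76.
47

Use repeated squaring. Binary(5) = 101. Walk through the bits of the exponent 5 left-to-right: at each bit after the leading one, square the running value, then multiply by 43 if the bit is 1 (always reducing mod 76):
  bit 1 = 1 (leading): start with 43.
  bit 2 = 0: square 43^2 = 1849 ≡ 25 (mod 76).
  bit 3 = 1: square 25^2 = 625 ≡ 17; bit is 1, so multiply 17·43 = 731 ≡ 47 (mod 76).
Final value: 43^5 ≡ 47 (mod 76).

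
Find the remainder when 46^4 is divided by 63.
Use repeated squaring. Binary(4) = 100. Walk through the bits of the exponent 4 left-to-right: at each bit after the leading one, square the running value, then multiply by 46 if the bit is 1 (always reducing mod 63):
  bit 1 = 1 (leading): start with 46.
  bit 2 = 0: square 46^2 = 2116 ≡ 37 (mod 63).
  bit 3 = 0: square 37^2 = 1369 ≡ 46 (mod 63).
Final value: 46^4 ≡ 46 (mod 63).

Final answer: 46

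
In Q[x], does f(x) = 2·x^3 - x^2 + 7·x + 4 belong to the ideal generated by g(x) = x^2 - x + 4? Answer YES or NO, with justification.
YES

In Q[x] the ideal (g) consists of all multiples of g, so f ∈ (g) iff g | f, i.e. iff the remainder of f on division by g is 0. Divide f by g (g is monic, so eliminate the leading term of the running remainder at each step):
  leading term 2·x^3: subtract (2·x)·g(x) = 2·x^3 - 2·x^2 + 8·x, leaving x^2 - x + 4
  leading term x^2: subtract (1)·g(x) = x^2 - x + 4, leaving 0
The remainder is 0, so f(x) = g(x) · h(x) with h(x) = 2·x + 1. Hence g | f, i.e. f ∈ (g).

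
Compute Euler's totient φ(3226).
φ(3226) = 1612

φ is multiplicative, with φ(p^e) = p^e − p^(e−1). Factorise 3226 = 2 · 1613. Then
  φ(3226) = (2 − 1) · (1613 − 1) = 1 · 1612 = 1612.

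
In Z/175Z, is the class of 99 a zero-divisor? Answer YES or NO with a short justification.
NO

gcd(99, 175) = 1, so 99 is a unit in Z/175Z (it has a multiplicative inverse). A unit cannot be a zero-divisor: if 99·b ≡ 0 then multiplying both sides by 99^(−1) gives b ≡ 0. So 99 is not a zero-divisor.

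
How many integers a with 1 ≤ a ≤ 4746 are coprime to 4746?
1344

The number of a ∈ {1, ..., 4746} with gcd(a, 4746) = 1 is by definition Euler's totient φ(4746). φ is multiplicative, with φ(p^e) = p^e − p^(e−1). Factorise 4746 = 2 · 3 · 7 · 113. Then
  φ(4746) = (2 − 1) · (3 − 1) · (7 − 1) · (113 − 1) = 1 · 2 · 6 · 112 = 1344.
So there are 1344 such integers.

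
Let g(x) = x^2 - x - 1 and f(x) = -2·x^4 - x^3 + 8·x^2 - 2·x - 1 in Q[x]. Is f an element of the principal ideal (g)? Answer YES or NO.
NO

In Q[x] the ideal (g) consists of all multiples of g, so f ∈ (g) iff g | f, i.e. iff the remainder of f on division by g is 0. Divide f by g (g is monic, so eliminate the leading term of the running remainder at each step):
  leading term -2·x^4: subtract (-2·x^2)·g(x) = -2·x^4 + 2·x^3 + 2·x^2, leaving -3·x^3 + 6·x^2 - 2·x - 1
  leading term -3·x^3: subtract (-3·x)·g(x) = -3·x^3 + 3·x^2 + 3·x, leaving 3·x^2 - 5·x - 1
  leading term 3·x^2: subtract (3)·g(x) = 3·x^2 - 3·x - 3, leaving 2 - 2·x
The remainder r(x) = 2 - 2·x ≠ 0 (and deg r < deg g), so g ∤ f, i.e. f ∉ (g).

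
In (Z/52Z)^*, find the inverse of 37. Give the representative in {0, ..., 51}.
37^(−1) ≡ 45 (mod 52)

Apply the extended Euclidean algorithm to (52, 37), tracking rows (r, s, t) with s·52 + t·37 = r. Each division r_prev = q·r_cur + r_new produces the new row as (previous row) − q·(current row):
  row A: (52, 1, 0)   [1·52 + 0·37 = 52]
  row B: (37, 0, 1)   [0·52 + 1·37 = 37]
  52 = 1·37 + 15   → row C = row A − 1·row B = (15, 1, −1)   [check: 1·52 − 1·37 = 15]
  37 = 2·15 + 7   → row D = row B − 2·row C = (7, −2, 3)   [check: −2·52 + 3·37 = 7]
  15 = 2·7 + 1   → row E = row C − 2·row D = (1, 5, −7)   [check: 5·52 − 7·37 = 1]
  7 = 7·1 + 0   → remainder 0, stop. gcd = 1 (last nonzero row E).
The gcd is 1, so 37 is invertible mod 52. The last nonzero row gives 5·52 − 7·37 = 1, so t = −7. So 37^(−1) ≡ −7 ≡ 45 (mod 52). Verify: 37 · 45 = 1665 ≡ 1 (mod 52). ✓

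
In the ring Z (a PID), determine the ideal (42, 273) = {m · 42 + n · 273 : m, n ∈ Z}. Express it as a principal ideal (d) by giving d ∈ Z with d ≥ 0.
(42, 273) = (21); d = 21

In the PID Z, (a, b) is generated by gcd(a, b). Compute gcd(273, 42) with the extended Euclidean algorithm, tracking rows (r, s, t) with s·273 + t·42 = r:
  row A: (273, 1, 0)   [1·273 + 0·42 = 273]
  row B: (42, 0, 1)   [0·273 + 1·42 = 42]
  273 = 6·42 + 21   → row C = row A − 6·row B = (21, 1, −6)   [check: 1·273 − 6·42 = 21]
  42 = 2·21 + 0   → remainder 0, stop. gcd = 21 (last nonzero row C).
So gcd(42, 273) = 21, with Bézout identity 1·273 − 6·42 = 21. Containment (⊇): the Bézout identity exhibits 21 as an element of (42, 273), giving (21) ⊆ (42, 273). Containment (⊆): since 21 | 42 and 21 | 273 (42 = 21·2, 273 = 21·13), every Z-linear combination of 42 and 273 is divisible by 21, so (42, 273) ⊆ (21). Therefore (42, 273) = (21), d = 21.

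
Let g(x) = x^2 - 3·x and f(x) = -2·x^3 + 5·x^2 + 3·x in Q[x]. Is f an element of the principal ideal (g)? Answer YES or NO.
In Q[x] the ideal (g) consists of all multiples of g, so f ∈ (g) iff g | f, i.e. iff the remainder of f on division by g is 0. Divide f by g (g is monic, so eliminate the leading term of the running remainder at each step):
  leading term -2·x^3: subtract (-2·x)·g(x) = -2·x^3 + 6·x^2, leaving -x^2 + 3·x
  leading term -x^2: subtract (-1)·g(x) = -x^2 + 3·x, leaving 0
The remainder is 0, so f(x) = g(x) · h(x) with h(x) = -2·x - 1. Hence g | f, i.e. f ∈ (g).

Final answer: YES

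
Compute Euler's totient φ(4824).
φ is multiplicative, with φ(p^e) = p^e − p^(e−1). Factorise 4824 = 2^3 · 3^2 · 67. Then
  φ(4824) = (2^3 − 2^2) · (3^2 − 3^1) · (67 − 1) = 4 · 6 · 66 = 1584.

Final answer: φ(4824) = 1584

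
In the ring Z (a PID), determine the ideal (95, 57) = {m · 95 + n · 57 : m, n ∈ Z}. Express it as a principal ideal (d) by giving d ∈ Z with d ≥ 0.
In the PID Z, (a, b) is generated by gcd(a, b). Compute gcd(95, 57) with the extended Euclidean algorithm, tracking rows (r, s, t) with s·95 + t·57 = r:
  row A: (95, 1, 0)   [1·95 + 0·57 = 95]
  row B: (57, 0, 1)   [0·95 + 1·57 = 57]
  95 = 1·57 + 38   → row C = row A − 1·row B = (38, 1, −1)   [check: 1·95 − 1·57 = 38]
  57 = 1·38 + 19   → row D = row B − 1·row C = (19, −1, 2)   [check: −1·95 + 2·57 = 19]
  38 = 2·19 + 0   → remainder 0, stop. gcd = 19 (last nonzero row D).
So gcd(95, 57) = 19, with Bézout identity −1·95 + 2·57 = 19. Containment (⊇): the Bézout identity exhibits 19 as an element of (95, 57), giving (19) ⊆ (95, 57). Containment (⊆): since 19 | 95 and 19 | 57 (95 = 19·5, 57 = 19·3), every Z-linear combination of 95 and 57 is divisible by 19, so (95, 57) ⊆ (19). Therefore (95, 57) = (19), d = 19.

Final answer: (95, 57) = (19); d = 19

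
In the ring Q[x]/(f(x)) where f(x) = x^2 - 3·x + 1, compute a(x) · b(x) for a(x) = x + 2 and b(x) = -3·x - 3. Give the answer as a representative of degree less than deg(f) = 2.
a · b ≡ -18·x - 3 (mod f(x))

First multiply in Q[x] without reducing: a · b = -3·x^2 - 9·x - 6. Now divide by f(x) = x^2 - 3·x + 1, eliminating the leading term at each step:
  leading term -3·x^2: subtract (-3)·f(x) = -3·x^2 + 9·x - 3, leaving -18·x - 3
The degree is now < 2, so this is the remainder. Hence a · b ≡ -18·x - 3 in Q[x]/(f).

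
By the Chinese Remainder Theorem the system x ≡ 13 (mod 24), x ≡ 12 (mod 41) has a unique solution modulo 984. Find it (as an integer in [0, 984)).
The moduli 24, 41 are pairwise coprime, so by the CRT there is a unique solution mod 24·41 = 984.
Solve by successive substitution. Start with x ≡ 13 (mod 24).
  Combine with x ≡ 12 (mod 41): write x = 13 + 24·t and require 13 + 24·t ≡ 12 (mod 41), i.e. 24·t ≡ 12 − 13 ≡ 40 (mod 41). Since 24^(−1) ≡ 12 (mod 41), t ≡ 12·40 ≡ 29 (mod 41). So x ≡ 13 + 24·29 = 709 (mod 984).
Unique solution in [0, 984): x = 709.

Final answer: x ≡ 709 (mod 984); the representative in [0, 984) is 709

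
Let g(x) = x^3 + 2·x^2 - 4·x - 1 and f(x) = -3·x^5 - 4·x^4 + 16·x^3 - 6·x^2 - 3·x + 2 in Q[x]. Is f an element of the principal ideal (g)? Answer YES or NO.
NO

In Q[x] the ideal (g) consists of all multiples of g, so f ∈ (g) iff g | f, i.e. iff the remainder of f on division by g is 0. Divide f by g (g is monic, so eliminate the leading term of the running remainder at each step):
  leading term -3·x^5: subtract (-3·x^2)·g(x) = -3·x^5 - 6·x^4 + 12·x^3 + 3·x^2, leaving 2·x^4 + 4·x^3 - 9·x^2 - 3·x + 2
  leading term 2·x^4: subtract (2·x)·g(x) = 2·x^4 + 4·x^3 - 8·x^2 - 2·x, leaving -x^2 - x + 2
The remainder r(x) = -x^2 - x + 2 ≠ 0 (and deg r < deg g), so g ∤ f, i.e. f ∉ (g).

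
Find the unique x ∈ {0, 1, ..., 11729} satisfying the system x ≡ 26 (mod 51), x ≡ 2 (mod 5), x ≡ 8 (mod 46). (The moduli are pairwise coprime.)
The moduli 51, 5, 46 are pairwise coprime, so by the CRT there is a unique solution mod 51·5·46 = 11730.
Solve by successive substitution. Start with x ≡ 26 (mod 51).
  Combine with x ≡ 2 (mod 5): write x = 26 + 51·t and require 26 + 51·t ≡ 2 (mod 5), i.e. 51·t ≡ 2 − 26 ≡ 1 (mod 5). Since 51^(−1) ≡ 1 (mod 5) (51 ≡ 1 (mod 5)), t ≡ 1·1 ≡ 1 (mod 5). So x ≡ 26 + 51·1 = 77 (mod 255).
  Combine with x ≡ 8 (mod 46): write x = 77 + 255·t and require 77 + 255·t ≡ 8 (mod 46), i.e. 255·t ≡ 8 − 77 ≡ 23 (mod 46). Since 255^(−1) ≡ 35 (mod 46) (255 ≡ 25 (mod 46)), t ≡ 35·23 ≡ 23 (mod 46). So x ≡ 77 + 255·23 = 5942 (mod 11730).
Unique solution in [0, 11730): x = 5942.

Final answer: x ≡ 5942 (mod 11730); the representative in [0, 11730) is 5942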